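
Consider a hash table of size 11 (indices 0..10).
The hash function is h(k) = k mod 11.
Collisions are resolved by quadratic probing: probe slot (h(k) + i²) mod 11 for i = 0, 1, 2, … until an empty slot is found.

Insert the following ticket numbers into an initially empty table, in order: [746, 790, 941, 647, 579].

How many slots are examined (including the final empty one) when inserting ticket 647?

3

Insert 746: h=9, slot 9 empty => index 9.
Insert 790: h=9, slot 9 occupied => index 10.
Insert 941: h=6, slot 6 empty => index 6.
Insert 647: h=9, slots 9,10 occupied => index 2.
Insert 579: h=7, slot 7 empty => index 7.
Table: [∅, ∅, 647, ∅, ∅, ∅, 941, 579, ∅, 746, 790]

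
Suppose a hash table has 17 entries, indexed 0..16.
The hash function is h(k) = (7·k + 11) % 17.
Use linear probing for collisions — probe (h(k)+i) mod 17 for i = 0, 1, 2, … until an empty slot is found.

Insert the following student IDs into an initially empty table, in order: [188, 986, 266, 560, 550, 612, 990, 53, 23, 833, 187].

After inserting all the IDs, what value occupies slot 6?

23

188: h=1 → slot 1
986: h=11 → slot 11
266: h=3 → slot 3
560: h=4 → slot 4
550: h=2 → slot 2
612: h=11, probe 11,12 → slot 12
990: h=5 → slot 5
53: h=8 → slot 8
23: h=2, probe 2,3,4,5,6 → slot 6
833: h=11, probe 11,12,13 → slot 13
187: h=11, probe 11,12,13,14 → slot 14
Table: [∅, 188, 550, 266, 560, 990, 23, ∅, 53, ∅, ∅, 986, 612, 833, 187, ∅, ∅]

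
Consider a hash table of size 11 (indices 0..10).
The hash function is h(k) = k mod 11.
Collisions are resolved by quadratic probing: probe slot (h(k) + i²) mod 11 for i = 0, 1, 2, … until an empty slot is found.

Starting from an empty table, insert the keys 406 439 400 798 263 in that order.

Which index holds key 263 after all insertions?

Insert 406: h=10, slot 10 empty → index 10.
Insert 439: h=10, slot 10 occupied → index 0.
Insert 400: h=4, slot 4 empty → index 4.
Insert 798: h=6, slot 6 empty → index 6.
Insert 263: h=10, slots 10,0 occupied → index 3.
Table: [439, -, -, 263, 400, -, 798, -, -, -, 406]

3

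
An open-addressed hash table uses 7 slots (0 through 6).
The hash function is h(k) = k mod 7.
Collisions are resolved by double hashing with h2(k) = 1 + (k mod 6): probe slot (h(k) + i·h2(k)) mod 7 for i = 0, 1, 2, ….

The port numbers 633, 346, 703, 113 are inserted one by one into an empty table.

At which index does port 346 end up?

Insert 633: h=3, slot 3 empty -> index 3.
Insert 346: h=3, h2=5, slot 3 occupied -> index 1.
Insert 703: h=3, h2=2, slot 3 occupied -> index 5.
Insert 113: h=1, h2=6, slot 1 occupied -> index 0.
Table: [113, 346, -, 633, -, 703, -]

1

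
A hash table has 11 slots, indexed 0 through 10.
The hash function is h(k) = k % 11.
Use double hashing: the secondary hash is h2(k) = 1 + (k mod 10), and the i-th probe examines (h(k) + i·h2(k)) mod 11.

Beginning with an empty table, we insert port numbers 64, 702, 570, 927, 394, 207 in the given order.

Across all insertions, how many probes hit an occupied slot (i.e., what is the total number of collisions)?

64 hashes to 9; slot 9 is free → place at 9.
702 hashes to 9, h2=3; 9 taken → place at 1.
570 hashes to 9, h2=1; 9 taken → place at 10.
927 hashes to 3; slot 3 is free → place at 3.
394 hashes to 9, h2=5; 9,3 taken → place at 8.
207 hashes to 9, h2=8; 9 taken → place at 6.
Table: [_, 702, _, 927, _, _, 207, _, 394, 64, 570]

5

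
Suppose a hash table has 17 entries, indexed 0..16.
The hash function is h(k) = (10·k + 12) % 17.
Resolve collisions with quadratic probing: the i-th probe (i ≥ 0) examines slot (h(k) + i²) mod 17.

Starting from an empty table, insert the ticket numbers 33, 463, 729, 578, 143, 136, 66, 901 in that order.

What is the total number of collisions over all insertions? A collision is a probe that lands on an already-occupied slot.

4

Insert 33: h=2, slot 2 empty → index 2.
Insert 463: h=1, slot 1 empty → index 1.
Insert 729: h=9, slot 9 empty → index 9.
Insert 578: h=12, slot 12 empty → index 12.
Insert 143: h=14, slot 14 empty → index 14.
Insert 136: h=12, slot 12 occupied → index 13.
Insert 66: h=9, slot 9 occupied → index 10.
Insert 901: h=12, slots 12,13 occupied → index 16.
Table: [_, 463, 33, _, _, _, _, _, _, 729, 66, _, 578, 136, 143, _, 901]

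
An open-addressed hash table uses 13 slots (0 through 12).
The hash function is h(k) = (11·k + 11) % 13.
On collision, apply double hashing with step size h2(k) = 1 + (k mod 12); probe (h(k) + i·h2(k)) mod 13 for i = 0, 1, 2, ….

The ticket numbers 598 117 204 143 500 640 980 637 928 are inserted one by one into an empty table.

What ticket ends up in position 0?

598: h=11 -> slot 11
117: h=11, h2=10, probe 11,8 -> slot 8
204: h=6 -> slot 6
143: h=11, h2=12, probe 11,10 -> slot 10
500: h=12 -> slot 12
640: h=5 -> slot 5
980: h=1 -> slot 1
637: h=11, h2=2, probe 11,0 -> slot 0
928: h=1, h2=5, probe 1,6,11,3 -> slot 3
Table: [637, 980, ., 928, ., 640, 204, ., 117, ., 143, 598, 500]

637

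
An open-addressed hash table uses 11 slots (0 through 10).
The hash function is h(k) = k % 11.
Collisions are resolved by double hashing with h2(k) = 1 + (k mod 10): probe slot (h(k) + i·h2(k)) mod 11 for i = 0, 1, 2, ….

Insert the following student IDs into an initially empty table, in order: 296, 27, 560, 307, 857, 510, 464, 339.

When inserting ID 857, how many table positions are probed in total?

296 hashes to 10; slot 10 is free → place at 10.
27 hashes to 5; slot 5 is free → place at 5.
560 hashes to 10, h2=1; 10 taken → place at 0.
307 hashes to 10, h2=8; 10 taken → place at 7.
857 hashes to 10, h2=8; 10,7 taken → place at 4.
510 hashes to 4, h2=1; 4,5 taken → place at 6.
464 hashes to 2; slot 2 is free → place at 2.
339 hashes to 9; slot 9 is free → place at 9.
Table: [560, ., 464, ., 857, 27, 510, 307, ., 339, 296]

3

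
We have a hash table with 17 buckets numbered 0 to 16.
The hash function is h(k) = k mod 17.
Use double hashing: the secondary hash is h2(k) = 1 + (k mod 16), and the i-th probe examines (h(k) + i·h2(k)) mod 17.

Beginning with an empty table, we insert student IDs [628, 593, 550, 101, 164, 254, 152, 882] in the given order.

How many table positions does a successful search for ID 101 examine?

Insert 628: h=16, slot 16 empty => index 16.
Insert 593: h=15, slot 15 empty => index 15.
Insert 550: h=6, slot 6 empty => index 6.
Insert 101: h=16, h2=6, slot 16 occupied => index 5.
Insert 164: h=11, slot 11 empty => index 11.
Insert 254: h=16, h2=15, slot 16 occupied => index 14.
Insert 152: h=16, h2=9, slot 16 occupied => index 8.
Insert 882: h=15, h2=3, slot 15 occupied => index 1.
Table: [., 882, ., ., ., 101, 550, ., 152, ., ., 164, ., ., 254, 593, 628]
Lookup 101: h=16, h2=6, probe 16,5 → found at 5.

2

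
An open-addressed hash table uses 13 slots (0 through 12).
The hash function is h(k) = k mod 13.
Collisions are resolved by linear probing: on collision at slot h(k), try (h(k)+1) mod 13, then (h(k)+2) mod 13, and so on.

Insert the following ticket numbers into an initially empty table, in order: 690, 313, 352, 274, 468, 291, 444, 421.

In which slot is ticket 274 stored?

4

Insert 690: h=1, slot 1 empty → index 1.
Insert 313: h=1, slot 1 occupied → index 2.
Insert 352: h=1, slots 1,2 occupied → index 3.
Insert 274: h=1, slots 1,2,3 occupied → index 4.
Insert 468: h=0, slot 0 empty → index 0.
Insert 291: h=5, slot 5 empty → index 5.
Insert 444: h=2, slots 2,3,4,5 occupied → index 6.
Insert 421: h=5, slots 5,6 occupied → index 7.
Table: [468, 690, 313, 352, 274, 291, 444, 421, ∅, ∅, ∅, ∅, ∅]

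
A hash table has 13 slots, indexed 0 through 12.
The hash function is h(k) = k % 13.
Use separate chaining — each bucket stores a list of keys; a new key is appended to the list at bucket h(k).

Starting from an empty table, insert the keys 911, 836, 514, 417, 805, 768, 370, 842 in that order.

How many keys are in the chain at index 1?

3

911 → bucket 1
836 → bucket 4
514 → bucket 7
417 → bucket 1 (collision)
805 → bucket 12
768 → bucket 1 (collision)
370 → bucket 6
842 → bucket 10
Final buckets:
0: .
1: 911 -> 417 -> 768
2: .
3: .
4: 836
5: .
6: 370
7: 514
8: .
9: .
10: 842
11: .
12: 805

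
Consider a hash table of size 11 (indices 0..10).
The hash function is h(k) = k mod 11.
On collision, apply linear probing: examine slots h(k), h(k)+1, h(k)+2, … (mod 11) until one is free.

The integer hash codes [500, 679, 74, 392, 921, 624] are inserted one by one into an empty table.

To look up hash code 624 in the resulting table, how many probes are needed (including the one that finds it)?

500: h=5 -> slot 5
679: h=8 -> slot 8
74: h=8, probe 8,9 -> slot 9
392: h=7 -> slot 7
921: h=8, probe 8,9,10 -> slot 10
624: h=8, probe 8,9,10,0 -> slot 0
Table: [624, -, -, -, -, 500, -, 392, 679, 74, 921]
Lookup 624: h=8, probe 8,9,10,0 → found at 0.

4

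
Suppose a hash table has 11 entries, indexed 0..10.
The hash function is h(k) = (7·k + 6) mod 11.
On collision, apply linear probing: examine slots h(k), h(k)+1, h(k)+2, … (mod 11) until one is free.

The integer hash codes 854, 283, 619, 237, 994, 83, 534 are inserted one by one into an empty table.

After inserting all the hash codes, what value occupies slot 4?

854 hashes to 0; slot 0 is free => place at 0.
283 hashes to 7; slot 7 is free => place at 7.
619 hashes to 5; slot 5 is free => place at 5.
237 hashes to 4; slot 4 is free => place at 4.
994 hashes to 1; slot 1 is free => place at 1.
83 hashes to 4; 4,5 taken => place at 6.
534 hashes to 4; 4,5,6,7 taken => place at 8.
Table: [854, 994, ., ., 237, 619, 83, 283, 534, ., .]

237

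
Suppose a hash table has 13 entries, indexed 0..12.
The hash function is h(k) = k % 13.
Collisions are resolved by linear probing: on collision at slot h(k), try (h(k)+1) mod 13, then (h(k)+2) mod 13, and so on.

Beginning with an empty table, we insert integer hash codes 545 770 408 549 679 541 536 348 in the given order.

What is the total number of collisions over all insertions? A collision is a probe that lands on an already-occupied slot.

8

545: h=12 => slot 12
770: h=3 => slot 3
408: h=5 => slot 5
549: h=3, probe 3,4 => slot 4
679: h=3, probe 3,4,5,6 => slot 6
541: h=8 => slot 8
536: h=3, probe 3,4,5,6,7 => slot 7
348: h=10 => slot 10
Table: [∅, ∅, ∅, 770, 549, 408, 679, 536, 541, ∅, 348, ∅, 545]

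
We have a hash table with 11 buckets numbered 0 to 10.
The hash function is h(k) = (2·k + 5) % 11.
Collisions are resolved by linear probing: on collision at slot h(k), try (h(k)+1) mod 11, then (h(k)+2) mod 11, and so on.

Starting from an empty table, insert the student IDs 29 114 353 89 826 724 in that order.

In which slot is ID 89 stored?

Insert 29: h=8, slot 8 empty => index 8.
Insert 114: h=2, slot 2 empty => index 2.
Insert 353: h=7, slot 7 empty => index 7.
Insert 89: h=7, slots 7,8 occupied => index 9.
Insert 826: h=7, slots 7,8,9 occupied => index 10.
Insert 724: h=1, slot 1 empty => index 1.
Table: [_, 724, 114, _, _, _, _, 353, 29, 89, 826]

9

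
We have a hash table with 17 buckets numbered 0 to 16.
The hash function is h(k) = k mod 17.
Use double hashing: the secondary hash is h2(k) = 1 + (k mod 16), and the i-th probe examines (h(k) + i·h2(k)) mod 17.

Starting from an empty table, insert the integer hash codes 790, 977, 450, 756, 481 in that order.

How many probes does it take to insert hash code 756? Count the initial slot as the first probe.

2

Insert 790: h=8, slot 8 empty => index 8.
Insert 977: h=8, h2=2, slot 8 occupied => index 10.
Insert 450: h=8, h2=3, slot 8 occupied => index 11.
Insert 756: h=8, h2=5, slot 8 occupied => index 13.
Insert 481: h=5, slot 5 empty => index 5.
Table: [., ., ., ., ., 481, ., ., 790, ., 977, 450, ., 756, ., ., .]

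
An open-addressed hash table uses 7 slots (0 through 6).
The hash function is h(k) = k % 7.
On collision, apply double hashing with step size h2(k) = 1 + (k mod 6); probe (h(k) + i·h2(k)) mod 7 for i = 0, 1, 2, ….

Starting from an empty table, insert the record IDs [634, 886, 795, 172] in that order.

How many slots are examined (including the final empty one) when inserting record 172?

Insert 634: h=4, slot 4 empty => index 4.
Insert 886: h=4, h2=5, slot 4 occupied => index 2.
Insert 795: h=4, h2=4, slot 4 occupied => index 1.
Insert 172: h=4, h2=5, slots 4,2 occupied => index 0.
Table: [172, 795, 886, ., 634, ., .]

3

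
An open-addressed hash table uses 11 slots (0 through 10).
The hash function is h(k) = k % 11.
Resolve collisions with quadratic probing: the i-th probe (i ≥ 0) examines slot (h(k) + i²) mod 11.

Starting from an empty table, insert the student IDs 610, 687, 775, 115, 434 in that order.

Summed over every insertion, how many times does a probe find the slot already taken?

10

610 hashes to 5; slot 5 is free → place at 5.
687 hashes to 5; 5 taken → place at 6.
775 hashes to 5; 5,6 taken → place at 9.
115 hashes to 5; 5,6,9 taken → place at 3.
434 hashes to 5; 5,6,9,3 taken → place at 10.
Table: [∅, ∅, ∅, 115, ∅, 610, 687, ∅, ∅, 775, 434]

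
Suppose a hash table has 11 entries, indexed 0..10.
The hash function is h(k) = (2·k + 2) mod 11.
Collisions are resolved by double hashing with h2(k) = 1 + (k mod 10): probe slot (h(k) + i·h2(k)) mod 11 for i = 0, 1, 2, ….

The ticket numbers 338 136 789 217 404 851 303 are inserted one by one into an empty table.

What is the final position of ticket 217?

Insert 338: h=7, slot 7 empty => index 7.
Insert 136: h=10, slot 10 empty => index 10.
Insert 789: h=7, h2=10, slot 7 occupied => index 6.
Insert 217: h=7, h2=8, slot 7 occupied => index 4.
Insert 404: h=7, h2=5, slot 7 occupied => index 1.
Insert 851: h=10, h2=2, slots 10,1 occupied => index 3.
Insert 303: h=3, h2=4, slots 3,7 occupied => index 0.
Table: [303, 404, ∅, 851, 217, ∅, 789, 338, ∅, ∅, 136]

4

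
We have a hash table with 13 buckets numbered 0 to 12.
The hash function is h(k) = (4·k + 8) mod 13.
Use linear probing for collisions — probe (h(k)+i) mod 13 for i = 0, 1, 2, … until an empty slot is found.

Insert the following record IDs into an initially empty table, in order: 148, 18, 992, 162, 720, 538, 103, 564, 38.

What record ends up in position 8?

148 hashes to 2; slot 2 is free → place at 2.
18 hashes to 2; 2 taken → place at 3.
992 hashes to 11; slot 11 is free → place at 11.
162 hashes to 6; slot 6 is free → place at 6.
720 hashes to 2; 2,3 taken → place at 4.
538 hashes to 2; 2,3,4 taken → place at 5.
103 hashes to 4; 4,5,6 taken → place at 7.
564 hashes to 2; 2,3,4,5,6,7 taken → place at 8.
38 hashes to 4; 4,5,6,7,8 taken → place at 9.
Table: [∅, ∅, 148, 18, 720, 538, 162, 103, 564, 38, ∅, 992, ∅]

564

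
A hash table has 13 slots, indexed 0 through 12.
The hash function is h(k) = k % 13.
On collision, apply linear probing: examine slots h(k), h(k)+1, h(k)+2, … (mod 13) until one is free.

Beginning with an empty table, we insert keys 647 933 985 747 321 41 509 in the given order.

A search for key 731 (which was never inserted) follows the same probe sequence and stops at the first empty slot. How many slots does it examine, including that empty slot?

2

Insert 647: h=10, slot 10 empty → index 10.
Insert 933: h=10, slot 10 occupied → index 11.
Insert 985: h=10, slots 10,11 occupied → index 12.
Insert 747: h=6, slot 6 empty → index 6.
Insert 321: h=9, slot 9 empty → index 9.
Insert 41: h=2, slot 2 empty → index 2.
Insert 509: h=2, slot 2 occupied → index 3.
Table: [—, —, 41, 509, —, —, 747, —, —, 321, 647, 933, 985]
Lookup 731: h=3, probe 3,4 → slot 4 empty, not found.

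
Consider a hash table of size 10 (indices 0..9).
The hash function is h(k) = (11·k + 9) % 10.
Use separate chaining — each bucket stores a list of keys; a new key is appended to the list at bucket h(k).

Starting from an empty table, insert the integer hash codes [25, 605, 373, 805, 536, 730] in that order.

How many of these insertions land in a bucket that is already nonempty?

2

25 -> bucket 4
605 -> bucket 4 (collision)
373 -> bucket 2
805 -> bucket 4 (collision)
536 -> bucket 5
730 -> bucket 9
Final buckets:
0: —
1: —
2: 373
3: —
4: 25 -> 605 -> 805
5: 536
6: —
7: —
8: —
9: 730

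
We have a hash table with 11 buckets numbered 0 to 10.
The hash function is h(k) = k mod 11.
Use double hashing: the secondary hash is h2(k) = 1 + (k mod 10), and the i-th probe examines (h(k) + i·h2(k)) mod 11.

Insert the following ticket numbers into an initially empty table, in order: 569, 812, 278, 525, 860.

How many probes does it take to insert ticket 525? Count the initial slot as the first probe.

Insert 569: h=8, slot 8 empty → index 8.
Insert 812: h=9, slot 9 empty → index 9.
Insert 278: h=3, slot 3 empty → index 3.
Insert 525: h=8, h2=6, slots 8,3,9 occupied → index 4.
Insert 860: h=2, slot 2 empty → index 2.
Table: [—, —, 860, 278, 525, —, —, —, 569, 812, —]

4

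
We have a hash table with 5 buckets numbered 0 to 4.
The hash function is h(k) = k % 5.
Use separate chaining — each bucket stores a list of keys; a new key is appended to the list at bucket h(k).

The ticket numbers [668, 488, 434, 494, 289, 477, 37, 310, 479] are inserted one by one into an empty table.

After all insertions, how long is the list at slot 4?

Insert 668: h=3, bucket 3 empty → new chain.
Insert 488: h=3, bucket 3 nonempty → append to chain.
Insert 434: h=4, bucket 4 empty → new chain.
Insert 494: h=4, bucket 4 nonempty → append to chain.
Insert 289: h=4, bucket 4 nonempty → append to chain.
Insert 477: h=2, bucket 2 empty → new chain.
Insert 37: h=2, bucket 2 nonempty → append to chain.
Insert 310: h=0, bucket 0 empty → new chain.
Insert 479: h=4, bucket 4 nonempty → append to chain.
Final buckets:
0: 310
1: ∅
2: 477 -> 37
3: 668 -> 488
4: 434 -> 494 -> 289 -> 479

4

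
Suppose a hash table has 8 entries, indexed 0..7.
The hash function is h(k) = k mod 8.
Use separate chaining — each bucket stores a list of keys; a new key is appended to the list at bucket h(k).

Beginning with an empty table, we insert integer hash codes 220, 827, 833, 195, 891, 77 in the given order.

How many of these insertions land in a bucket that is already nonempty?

220 → bucket 4
827 → bucket 3
833 → bucket 1
195 → bucket 3 (collision)
891 → bucket 3 (collision)
77 → bucket 5
Final buckets:
0: —
1: 833
2: —
3: 827 -> 195 -> 891
4: 220
5: 77
6: —
7: —

2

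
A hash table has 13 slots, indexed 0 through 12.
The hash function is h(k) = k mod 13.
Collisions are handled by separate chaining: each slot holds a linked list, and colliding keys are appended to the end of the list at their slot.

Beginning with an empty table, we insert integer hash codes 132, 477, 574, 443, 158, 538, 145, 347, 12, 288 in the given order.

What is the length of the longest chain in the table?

5

132 → bucket 2
477 → bucket 9
574 → bucket 2 (collision)
443 → bucket 1
158 → bucket 2 (collision)
538 → bucket 5
145 → bucket 2 (collision)
347 → bucket 9 (collision)
12 → bucket 12
288 → bucket 2 (collision)
Final buckets:
0: —
1: 443
2: 132 -> 574 -> 158 -> 145 -> 288
3: —
4: —
5: 538
6: —
7: —
8: —
9: 477 -> 347
10: —
11: —
12: 12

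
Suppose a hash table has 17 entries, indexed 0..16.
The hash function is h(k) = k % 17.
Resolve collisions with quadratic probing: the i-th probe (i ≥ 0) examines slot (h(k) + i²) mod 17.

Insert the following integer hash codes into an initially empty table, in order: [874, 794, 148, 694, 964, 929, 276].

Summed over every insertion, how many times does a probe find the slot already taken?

874 hashes to 7; slot 7 is free -> place at 7.
794 hashes to 12; slot 12 is free -> place at 12.
148 hashes to 12; 12 taken -> place at 13.
694 hashes to 14; slot 14 is free -> place at 14.
964 hashes to 12; 12,13 taken -> place at 16.
929 hashes to 11; slot 11 is free -> place at 11.
276 hashes to 4; slot 4 is free -> place at 4.
Table: [∅, ∅, ∅, ∅, 276, ∅, ∅, 874, ∅, ∅, ∅, 929, 794, 148, 694, ∅, 964]

3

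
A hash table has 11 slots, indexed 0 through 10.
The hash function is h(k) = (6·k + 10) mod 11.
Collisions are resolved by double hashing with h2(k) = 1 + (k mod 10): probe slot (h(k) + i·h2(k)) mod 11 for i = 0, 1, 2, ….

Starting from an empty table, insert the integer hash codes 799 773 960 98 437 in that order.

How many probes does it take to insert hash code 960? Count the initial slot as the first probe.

799: h=8 -> slot 8
773: h=6 -> slot 6
960: h=6, h2=1, probe 6,7 -> slot 7
98: h=4 -> slot 4
437: h=3 -> slot 3
Table: [., ., ., 437, 98, ., 773, 960, 799, ., .]

2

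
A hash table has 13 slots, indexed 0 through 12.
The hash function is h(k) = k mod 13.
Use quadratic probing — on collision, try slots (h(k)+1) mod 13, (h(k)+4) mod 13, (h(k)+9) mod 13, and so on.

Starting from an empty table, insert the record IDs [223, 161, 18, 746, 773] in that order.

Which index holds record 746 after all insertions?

223: h=2 -> slot 2
161: h=5 -> slot 5
18: h=5, probe 5,6 -> slot 6
746: h=5, probe 5,6,9 -> slot 9
773: h=6, probe 6,7 -> slot 7
Table: [., ., 223, ., ., 161, 18, 773, ., 746, ., ., .]

9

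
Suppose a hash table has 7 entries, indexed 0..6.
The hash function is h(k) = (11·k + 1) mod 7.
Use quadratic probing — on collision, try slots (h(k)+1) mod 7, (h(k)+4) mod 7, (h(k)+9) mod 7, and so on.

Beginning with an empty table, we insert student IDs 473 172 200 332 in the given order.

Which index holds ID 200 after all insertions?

0

473 hashes to 3; slot 3 is free -> place at 3.
172 hashes to 3; 3 taken -> place at 4.
200 hashes to 3; 3,4 taken -> place at 0.
332 hashes to 6; slot 6 is free -> place at 6.
Table: [200, —, —, 473, 172, —, 332]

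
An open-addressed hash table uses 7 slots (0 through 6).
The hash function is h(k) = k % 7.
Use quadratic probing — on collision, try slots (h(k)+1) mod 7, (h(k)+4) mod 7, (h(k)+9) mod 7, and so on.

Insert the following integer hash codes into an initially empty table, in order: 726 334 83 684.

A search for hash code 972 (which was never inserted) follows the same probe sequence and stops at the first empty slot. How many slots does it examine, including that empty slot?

3

Insert 726: h=5, slot 5 empty -> index 5.
Insert 334: h=5, slot 5 occupied -> index 6.
Insert 83: h=6, slot 6 occupied -> index 0.
Insert 684: h=5, slots 5,6 occupied -> index 2.
Table: [83, -, 684, -, -, 726, 334]
Lookup 972: h=6, probe 6,0,3 → slot 3 empty, not found.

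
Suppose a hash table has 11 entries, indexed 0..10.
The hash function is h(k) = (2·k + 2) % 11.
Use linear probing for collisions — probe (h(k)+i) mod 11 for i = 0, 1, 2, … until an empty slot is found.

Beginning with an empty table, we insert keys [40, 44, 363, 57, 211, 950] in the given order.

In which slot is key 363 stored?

3

40: h=5 → slot 5
44: h=2 → slot 2
363: h=2, probe 2,3 → slot 3
57: h=6 → slot 6
211: h=6, probe 6,7 → slot 7
950: h=10 → slot 10
Table: [—, —, 44, 363, —, 40, 57, 211, —, —, 950]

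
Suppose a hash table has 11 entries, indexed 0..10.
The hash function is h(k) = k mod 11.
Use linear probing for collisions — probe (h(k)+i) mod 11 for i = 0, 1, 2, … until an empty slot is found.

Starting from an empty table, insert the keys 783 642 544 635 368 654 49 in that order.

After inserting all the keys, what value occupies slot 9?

783 hashes to 2; slot 2 is free -> place at 2.
642 hashes to 4; slot 4 is free -> place at 4.
544 hashes to 5; slot 5 is free -> place at 5.
635 hashes to 8; slot 8 is free -> place at 8.
368 hashes to 5; 5 taken -> place at 6.
654 hashes to 5; 5,6 taken -> place at 7.
49 hashes to 5; 5,6,7,8 taken -> place at 9.
Table: [—, —, 783, —, 642, 544, 368, 654, 635, 49, —]

49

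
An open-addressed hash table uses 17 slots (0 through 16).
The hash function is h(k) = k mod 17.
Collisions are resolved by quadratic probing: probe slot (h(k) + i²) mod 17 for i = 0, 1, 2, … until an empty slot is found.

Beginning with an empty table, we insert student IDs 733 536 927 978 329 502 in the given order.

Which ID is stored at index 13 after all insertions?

733 hashes to 2; slot 2 is free -> place at 2.
536 hashes to 9; slot 9 is free -> place at 9.
927 hashes to 9; 9 taken -> place at 10.
978 hashes to 9; 9,10 taken -> place at 13.
329 hashes to 6; slot 6 is free -> place at 6.
502 hashes to 9; 9,10,13 taken -> place at 1.
Table: [-, 502, 733, -, -, -, 329, -, -, 536, 927, -, -, 978, -, -, -]

978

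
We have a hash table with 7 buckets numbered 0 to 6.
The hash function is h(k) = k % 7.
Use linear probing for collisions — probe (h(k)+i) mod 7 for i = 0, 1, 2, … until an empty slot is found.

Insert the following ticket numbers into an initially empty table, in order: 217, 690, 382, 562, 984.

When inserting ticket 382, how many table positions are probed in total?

217: h=0 => slot 0
690: h=4 => slot 4
382: h=4, probe 4,5 => slot 5
562: h=2 => slot 2
984: h=4, probe 4,5,6 => slot 6
Table: [217, -, 562, -, 690, 382, 984]

2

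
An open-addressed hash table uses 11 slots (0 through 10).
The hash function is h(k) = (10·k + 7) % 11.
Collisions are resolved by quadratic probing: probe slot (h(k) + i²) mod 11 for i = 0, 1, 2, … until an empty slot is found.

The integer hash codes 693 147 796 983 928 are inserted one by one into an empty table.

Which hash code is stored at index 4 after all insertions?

796

Insert 693: h=7, slot 7 empty => index 7.
Insert 147: h=3, slot 3 empty => index 3.
Insert 796: h=3, slot 3 occupied => index 4.
Insert 983: h=3, slots 3,4,7 occupied => index 1.
Insert 928: h=3, slots 3,4,7,1 occupied => index 8.
Table: [∅, 983, ∅, 147, 796, ∅, ∅, 693, 928, ∅, ∅]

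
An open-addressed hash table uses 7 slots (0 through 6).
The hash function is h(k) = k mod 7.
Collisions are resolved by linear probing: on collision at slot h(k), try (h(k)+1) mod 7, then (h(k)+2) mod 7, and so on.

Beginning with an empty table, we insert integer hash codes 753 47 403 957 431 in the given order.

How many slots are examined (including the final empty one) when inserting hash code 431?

5

753 hashes to 4; slot 4 is free -> place at 4.
47 hashes to 5; slot 5 is free -> place at 5.
403 hashes to 4; 4,5 taken -> place at 6.
957 hashes to 5; 5,6 taken -> place at 0.
431 hashes to 4; 4,5,6,0 taken -> place at 1.
Table: [957, 431, —, —, 753, 47, 403]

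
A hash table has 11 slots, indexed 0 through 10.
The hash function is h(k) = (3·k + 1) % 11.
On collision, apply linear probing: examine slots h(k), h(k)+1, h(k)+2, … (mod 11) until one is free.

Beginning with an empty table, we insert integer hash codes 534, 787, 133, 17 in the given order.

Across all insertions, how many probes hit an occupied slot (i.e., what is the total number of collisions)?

3

Insert 534: h=8, slot 8 empty → index 8.
Insert 787: h=8, slot 8 occupied → index 9.
Insert 133: h=4, slot 4 empty → index 4.
Insert 17: h=8, slots 8,9 occupied → index 10.
Table: [_, _, _, _, 133, _, _, _, 534, 787, 17]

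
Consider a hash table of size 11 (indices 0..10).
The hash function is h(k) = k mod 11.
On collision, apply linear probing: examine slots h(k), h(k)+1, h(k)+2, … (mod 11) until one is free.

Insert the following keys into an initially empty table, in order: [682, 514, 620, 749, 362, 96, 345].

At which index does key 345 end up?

5

682 hashes to 0; slot 0 is free => place at 0.
514 hashes to 8; slot 8 is free => place at 8.
620 hashes to 4; slot 4 is free => place at 4.
749 hashes to 1; slot 1 is free => place at 1.
362 hashes to 10; slot 10 is free => place at 10.
96 hashes to 8; 8 taken => place at 9.
345 hashes to 4; 4 taken => place at 5.
Table: [682, 749, ∅, ∅, 620, 345, ∅, ∅, 514, 96, 362]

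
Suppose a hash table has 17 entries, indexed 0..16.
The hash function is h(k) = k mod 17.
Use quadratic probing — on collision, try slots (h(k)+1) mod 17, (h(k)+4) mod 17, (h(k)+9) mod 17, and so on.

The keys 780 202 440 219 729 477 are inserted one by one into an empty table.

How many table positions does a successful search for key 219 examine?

4

Insert 780: h=15, slot 15 empty -> index 15.
Insert 202: h=15, slot 15 occupied -> index 16.
Insert 440: h=15, slots 15,16 occupied -> index 2.
Insert 219: h=15, slots 15,16,2 occupied -> index 7.
Insert 729: h=15, slots 15,16,2,7 occupied -> index 14.
Insert 477: h=1, slot 1 empty -> index 1.
Table: [—, 477, 440, —, —, —, —, 219, —, —, —, —, —, —, 729, 780, 202]
Lookup 219: h=15, probe 15,16,2,7 → found at 7.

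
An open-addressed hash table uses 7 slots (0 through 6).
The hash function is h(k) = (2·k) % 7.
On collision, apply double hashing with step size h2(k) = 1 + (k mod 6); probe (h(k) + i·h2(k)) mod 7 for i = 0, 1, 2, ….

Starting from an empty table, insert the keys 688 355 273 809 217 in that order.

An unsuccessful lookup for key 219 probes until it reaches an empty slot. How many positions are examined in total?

688: h=4 => slot 4
355: h=3 => slot 3
273: h=0 => slot 0
809: h=1 => slot 1
217: h=0, h2=2, probe 0,2 => slot 2
Table: [273, 809, 217, 355, 688, —, —]
Lookup 219: h=4, h2=4, probe 4,1,5 → slot 5 empty, not found.

3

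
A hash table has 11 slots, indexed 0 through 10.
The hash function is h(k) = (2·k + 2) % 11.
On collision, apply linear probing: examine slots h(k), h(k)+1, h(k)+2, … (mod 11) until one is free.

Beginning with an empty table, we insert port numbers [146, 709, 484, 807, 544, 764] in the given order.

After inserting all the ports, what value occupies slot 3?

544

Insert 146: h=8, slot 8 empty -> index 8.
Insert 709: h=1, slot 1 empty -> index 1.
Insert 484: h=2, slot 2 empty -> index 2.
Insert 807: h=10, slot 10 empty -> index 10.
Insert 544: h=1, slots 1,2 occupied -> index 3.
Insert 764: h=1, slots 1,2,3 occupied -> index 4.
Table: [., 709, 484, 544, 764, ., ., ., 146, ., 807]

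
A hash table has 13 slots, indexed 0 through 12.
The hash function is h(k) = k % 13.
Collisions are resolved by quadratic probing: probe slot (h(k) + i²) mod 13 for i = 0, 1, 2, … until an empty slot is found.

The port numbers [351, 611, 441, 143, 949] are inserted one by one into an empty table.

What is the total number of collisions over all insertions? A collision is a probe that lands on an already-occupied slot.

351: h=0 => slot 0
611: h=0, probe 0,1 => slot 1
441: h=12 => slot 12
143: h=0, probe 0,1,4 => slot 4
949: h=0, probe 0,1,4,9 => slot 9
Table: [351, 611, _, _, 143, _, _, _, _, 949, _, _, 441]

6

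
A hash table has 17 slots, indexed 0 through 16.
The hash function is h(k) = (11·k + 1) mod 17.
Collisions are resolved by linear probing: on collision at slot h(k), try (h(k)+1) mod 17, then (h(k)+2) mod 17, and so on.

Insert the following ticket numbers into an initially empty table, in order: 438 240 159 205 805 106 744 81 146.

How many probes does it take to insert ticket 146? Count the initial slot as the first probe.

Insert 438: h=8, slot 8 empty -> index 8.
Insert 240: h=6, slot 6 empty -> index 6.
Insert 159: h=16, slot 16 empty -> index 16.
Insert 205: h=12, slot 12 empty -> index 12.
Insert 805: h=16, slot 16 occupied -> index 0.
Insert 106: h=11, slot 11 empty -> index 11.
Insert 744: h=8, slot 8 occupied -> index 9.
Insert 81: h=8, slots 8,9 occupied -> index 10.
Insert 146: h=9, slots 9,10,11,12 occupied -> index 13.
Table: [805, ∅, ∅, ∅, ∅, ∅, 240, ∅, 438, 744, 81, 106, 205, 146, ∅, ∅, 159]

5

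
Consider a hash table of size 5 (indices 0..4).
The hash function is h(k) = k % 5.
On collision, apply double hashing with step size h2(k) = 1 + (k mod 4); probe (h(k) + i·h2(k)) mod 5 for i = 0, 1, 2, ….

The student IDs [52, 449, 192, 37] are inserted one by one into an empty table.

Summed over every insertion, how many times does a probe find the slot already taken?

3

52: h=2 => slot 2
449: h=4 => slot 4
192: h=2, h2=1, probe 2,3 => slot 3
37: h=2, h2=2, probe 2,4,1 => slot 1
Table: [., 37, 52, 192, 449]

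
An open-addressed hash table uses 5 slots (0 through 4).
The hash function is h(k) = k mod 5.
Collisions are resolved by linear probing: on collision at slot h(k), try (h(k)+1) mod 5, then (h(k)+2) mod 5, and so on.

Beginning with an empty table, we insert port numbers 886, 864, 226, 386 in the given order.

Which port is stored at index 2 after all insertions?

886 hashes to 1; slot 1 is free => place at 1.
864 hashes to 4; slot 4 is free => place at 4.
226 hashes to 1; 1 taken => place at 2.
386 hashes to 1; 1,2 taken => place at 3.
Table: [., 886, 226, 386, 864]

226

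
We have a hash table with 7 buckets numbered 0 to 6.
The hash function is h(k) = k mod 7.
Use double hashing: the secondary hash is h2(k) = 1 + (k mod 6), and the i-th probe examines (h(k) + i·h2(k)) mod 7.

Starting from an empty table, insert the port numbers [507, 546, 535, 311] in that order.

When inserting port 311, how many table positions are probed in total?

507 hashes to 3; slot 3 is free => place at 3.
546 hashes to 0; slot 0 is free => place at 0.
535 hashes to 3, h2=2; 3 taken => place at 5.
311 hashes to 3, h2=6; 3 taken => place at 2.
Table: [546, _, 311, 507, _, 535, _]

2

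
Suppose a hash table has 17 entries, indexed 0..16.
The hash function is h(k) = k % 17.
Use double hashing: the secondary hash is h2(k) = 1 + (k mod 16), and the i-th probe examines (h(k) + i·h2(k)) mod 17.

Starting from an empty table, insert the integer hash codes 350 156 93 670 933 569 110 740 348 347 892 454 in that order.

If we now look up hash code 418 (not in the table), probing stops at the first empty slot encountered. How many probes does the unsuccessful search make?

2

350 hashes to 10; slot 10 is free → place at 10.
156 hashes to 3; slot 3 is free → place at 3.
93 hashes to 8; slot 8 is free → place at 8.
670 hashes to 7; slot 7 is free → place at 7.
933 hashes to 15; slot 15 is free → place at 15.
569 hashes to 8, h2=10; 8 taken → place at 1.
110 hashes to 8, h2=15; 8 taken → place at 6.
740 hashes to 9; slot 9 is free → place at 9.
348 hashes to 8, h2=13; 8 taken → place at 4.
347 hashes to 7, h2=12; 7 taken → place at 2.
892 hashes to 8, h2=13; 8,4 taken → place at 0.
454 hashes to 12; slot 12 is free → place at 12.
Table: [892, 569, 347, 156, 348, _, 110, 670, 93, 740, 350, _, 454, _, _, 933, _]
Lookup 418: h=10, h2=3, probe 10,13 → slot 13 empty, not found.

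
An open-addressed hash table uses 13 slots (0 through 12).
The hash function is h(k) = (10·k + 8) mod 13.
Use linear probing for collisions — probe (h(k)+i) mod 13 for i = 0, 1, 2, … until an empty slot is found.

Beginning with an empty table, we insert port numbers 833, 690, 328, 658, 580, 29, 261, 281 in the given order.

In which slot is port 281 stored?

1

Insert 833: h=5, slot 5 empty => index 5.
Insert 690: h=5, slot 5 occupied => index 6.
Insert 328: h=12, slot 12 empty => index 12.
Insert 658: h=10, slot 10 empty => index 10.
Insert 580: h=10, slot 10 occupied => index 11.
Insert 29: h=12, slot 12 occupied => index 0.
Insert 261: h=5, slots 5,6 occupied => index 7.
Insert 281: h=10, slots 10,11,12,0 occupied => index 1.
Table: [29, 281, ., ., ., 833, 690, 261, ., ., 658, 580, 328]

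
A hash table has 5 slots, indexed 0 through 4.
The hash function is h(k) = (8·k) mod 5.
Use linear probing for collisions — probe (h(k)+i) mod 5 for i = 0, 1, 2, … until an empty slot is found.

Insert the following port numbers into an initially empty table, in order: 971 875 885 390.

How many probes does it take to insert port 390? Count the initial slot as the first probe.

971: h=3 => slot 3
875: h=0 => slot 0
885: h=0, probe 0,1 => slot 1
390: h=0, probe 0,1,2 => slot 2
Table: [875, 885, 390, 971, .]

3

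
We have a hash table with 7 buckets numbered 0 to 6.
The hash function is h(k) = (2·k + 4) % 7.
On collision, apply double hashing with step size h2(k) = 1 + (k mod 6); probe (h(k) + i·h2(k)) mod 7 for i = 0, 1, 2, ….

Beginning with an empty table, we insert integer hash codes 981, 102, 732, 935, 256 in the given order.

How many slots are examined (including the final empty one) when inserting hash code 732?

Insert 981: h=6, slot 6 empty => index 6.
Insert 102: h=5, slot 5 empty => index 5.
Insert 732: h=5, h2=1, slots 5,6 occupied => index 0.
Insert 935: h=5, h2=6, slot 5 occupied => index 4.
Insert 256: h=5, h2=5, slot 5 occupied => index 3.
Table: [732, —, —, 256, 935, 102, 981]

3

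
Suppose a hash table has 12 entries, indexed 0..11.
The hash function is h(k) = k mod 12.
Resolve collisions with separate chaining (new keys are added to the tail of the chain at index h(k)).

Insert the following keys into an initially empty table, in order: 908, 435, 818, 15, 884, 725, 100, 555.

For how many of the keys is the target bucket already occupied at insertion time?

3

Insert 908: h=8, bucket 8 empty → new chain.
Insert 435: h=3, bucket 3 empty → new chain.
Insert 818: h=2, bucket 2 empty → new chain.
Insert 15: h=3, bucket 3 nonempty → append to chain.
Insert 884: h=8, bucket 8 nonempty → append to chain.
Insert 725: h=5, bucket 5 empty → new chain.
Insert 100: h=4, bucket 4 empty → new chain.
Insert 555: h=3, bucket 3 nonempty → append to chain.
Final buckets:
0: -
1: -
2: 818
3: 435 -> 15 -> 555
4: 100
5: 725
6: -
7: -
8: 908 -> 884
9: -
10: -
11: -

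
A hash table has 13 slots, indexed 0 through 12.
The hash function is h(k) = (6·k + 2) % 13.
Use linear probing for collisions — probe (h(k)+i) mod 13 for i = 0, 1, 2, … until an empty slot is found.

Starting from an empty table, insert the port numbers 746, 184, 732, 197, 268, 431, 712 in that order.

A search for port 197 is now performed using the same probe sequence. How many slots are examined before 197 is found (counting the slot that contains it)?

746: h=6 → slot 6
184: h=1 → slot 1
732: h=0 → slot 0
197: h=1, probe 1,2 → slot 2
268: h=11 → slot 11
431: h=1, probe 1,2,3 → slot 3
712: h=10 → slot 10
Table: [732, 184, 197, 431, -, -, 746, -, -, -, 712, 268, -]
Lookup 197: h=1, probe 1,2 → found at 2.

2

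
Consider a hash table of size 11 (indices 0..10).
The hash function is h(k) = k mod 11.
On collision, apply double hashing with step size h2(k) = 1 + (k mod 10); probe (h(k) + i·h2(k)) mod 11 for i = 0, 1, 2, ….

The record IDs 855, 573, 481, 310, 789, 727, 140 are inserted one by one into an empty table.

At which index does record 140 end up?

0

855: h=8 => slot 8
573: h=1 => slot 1
481: h=8, h2=2, probe 8,10 => slot 10
310: h=2 => slot 2
789: h=8, h2=10, probe 8,7 => slot 7
727: h=1, h2=8, probe 1,9 => slot 9
140: h=8, h2=1, probe 8,9,10,0 => slot 0
Table: [140, 573, 310, -, -, -, -, 789, 855, 727, 481]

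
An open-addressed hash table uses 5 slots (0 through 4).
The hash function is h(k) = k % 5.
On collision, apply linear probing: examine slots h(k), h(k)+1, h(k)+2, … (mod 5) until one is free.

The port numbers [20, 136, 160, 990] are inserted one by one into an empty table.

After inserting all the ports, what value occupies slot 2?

20 hashes to 0; slot 0 is free => place at 0.
136 hashes to 1; slot 1 is free => place at 1.
160 hashes to 0; 0,1 taken => place at 2.
990 hashes to 0; 0,1,2 taken => place at 3.
Table: [20, 136, 160, 990, .]

160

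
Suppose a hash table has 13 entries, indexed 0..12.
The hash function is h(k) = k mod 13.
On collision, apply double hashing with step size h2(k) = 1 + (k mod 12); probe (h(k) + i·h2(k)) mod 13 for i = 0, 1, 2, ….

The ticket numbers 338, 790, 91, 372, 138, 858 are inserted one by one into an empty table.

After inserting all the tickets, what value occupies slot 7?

338: h=0 -> slot 0
790: h=10 -> slot 10
91: h=0, h2=8, probe 0,8 -> slot 8
372: h=8, h2=1, probe 8,9 -> slot 9
138: h=8, h2=7, probe 8,2 -> slot 2
858: h=0, h2=7, probe 0,7 -> slot 7
Table: [338, ∅, 138, ∅, ∅, ∅, ∅, 858, 91, 372, 790, ∅, ∅]

858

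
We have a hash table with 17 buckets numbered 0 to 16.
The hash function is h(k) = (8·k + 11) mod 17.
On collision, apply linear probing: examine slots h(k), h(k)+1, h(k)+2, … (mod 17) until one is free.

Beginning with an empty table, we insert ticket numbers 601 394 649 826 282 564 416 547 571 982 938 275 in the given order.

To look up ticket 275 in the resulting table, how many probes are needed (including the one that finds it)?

11

Insert 601: h=8, slot 8 empty => index 8.
Insert 394: h=1, slot 1 empty => index 1.
Insert 649: h=1, slot 1 occupied => index 2.
Insert 826: h=6, slot 6 empty => index 6.
Insert 282: h=6, slot 6 occupied => index 7.
Insert 564: h=1, slots 1,2 occupied => index 3.
Insert 416: h=7, slots 7,8 occupied => index 9.
Insert 547: h=1, slots 1,2,3 occupied => index 4.
Insert 571: h=6, slots 6,7,8,9 occupied => index 10.
Insert 982: h=13, slot 13 empty => index 13.
Insert 938: h=1, slots 1,2,3,4 occupied => index 5.
Insert 275: h=1, slots 1,2,3,4,5,6,7,8,9,10 occupied => index 11.
Table: [∅, 394, 649, 564, 547, 938, 826, 282, 601, 416, 571, 275, ∅, 982, ∅, ∅, ∅]
Lookup 275: h=1, probe 1,2,3,4,5,6,7,8,9,10,11 → found at 11.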